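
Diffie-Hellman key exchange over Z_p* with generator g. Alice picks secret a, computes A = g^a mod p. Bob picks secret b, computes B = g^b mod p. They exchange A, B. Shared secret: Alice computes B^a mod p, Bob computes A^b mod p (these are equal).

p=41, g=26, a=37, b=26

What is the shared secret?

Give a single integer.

Answer: 20

Derivation:
A = 26^37 mod 41  (bits of 37 = 100101)
  bit 0 = 1: r = r^2 * 26 mod 41 = 1^2 * 26 = 1*26 = 26
  bit 1 = 0: r = r^2 mod 41 = 26^2 = 20
  bit 2 = 0: r = r^2 mod 41 = 20^2 = 31
  bit 3 = 1: r = r^2 * 26 mod 41 = 31^2 * 26 = 18*26 = 17
  bit 4 = 0: r = r^2 mod 41 = 17^2 = 2
  bit 5 = 1: r = r^2 * 26 mod 41 = 2^2 * 26 = 4*26 = 22
  -> A = 22
B = 26^26 mod 41  (bits of 26 = 11010)
  bit 0 = 1: r = r^2 * 26 mod 41 = 1^2 * 26 = 1*26 = 26
  bit 1 = 1: r = r^2 * 26 mod 41 = 26^2 * 26 = 20*26 = 28
  bit 2 = 0: r = r^2 mod 41 = 28^2 = 5
  bit 3 = 1: r = r^2 * 26 mod 41 = 5^2 * 26 = 25*26 = 35
  bit 4 = 0: r = r^2 mod 41 = 35^2 = 36
  -> B = 36
s = B^a = 36^37 mod 41  (bits of 37 = 100101)
  bit 0 = 1: r = r^2 * 36 mod 41 = 1^2 * 36 = 1*36 = 36
  bit 1 = 0: r = r^2 mod 41 = 36^2 = 25
  bit 2 = 0: r = r^2 mod 41 = 25^2 = 10
  bit 3 = 1: r = r^2 * 36 mod 41 = 10^2 * 36 = 18*36 = 33
  bit 4 = 0: r = r^2 mod 41 = 33^2 = 23
  bit 5 = 1: r = r^2 * 36 mod 41 = 23^2 * 36 = 37*36 = 20
  -> s = B^a = 20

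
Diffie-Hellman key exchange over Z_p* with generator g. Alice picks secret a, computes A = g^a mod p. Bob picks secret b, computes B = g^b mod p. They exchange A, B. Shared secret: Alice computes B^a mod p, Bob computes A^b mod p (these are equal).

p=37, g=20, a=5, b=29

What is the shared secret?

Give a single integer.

Answer: 20

Derivation:
A = 20^5 mod 37  (bits of 5 = 101)
  bit 0 = 1: r = r^2 * 20 mod 37 = 1^2 * 20 = 1*20 = 20
  bit 1 = 0: r = r^2 mod 37 = 20^2 = 30
  bit 2 = 1: r = r^2 * 20 mod 37 = 30^2 * 20 = 12*20 = 18
  -> A = 18
B = 20^29 mod 37  (bits of 29 = 11101)
  bit 0 = 1: r = r^2 * 20 mod 37 = 1^2 * 20 = 1*20 = 20
  bit 1 = 1: r = r^2 * 20 mod 37 = 20^2 * 20 = 30*20 = 8
  bit 2 = 1: r = r^2 * 20 mod 37 = 8^2 * 20 = 27*20 = 22
  bit 3 = 0: r = r^2 mod 37 = 22^2 = 3
  bit 4 = 1: r = r^2 * 20 mod 37 = 3^2 * 20 = 9*20 = 32
  -> B = 32
s = B^a = 32^5 mod 37  (bits of 5 = 101)
  bit 0 = 1: r = r^2 * 32 mod 37 = 1^2 * 32 = 1*32 = 32
  bit 1 = 0: r = r^2 mod 37 = 32^2 = 25
  bit 2 = 1: r = r^2 * 32 mod 37 = 25^2 * 32 = 33*32 = 20
  -> s = B^a = 20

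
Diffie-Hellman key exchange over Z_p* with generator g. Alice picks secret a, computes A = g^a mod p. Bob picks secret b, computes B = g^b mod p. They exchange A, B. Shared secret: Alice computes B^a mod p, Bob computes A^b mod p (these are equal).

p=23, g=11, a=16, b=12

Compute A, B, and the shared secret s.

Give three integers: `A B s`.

A = 11^16 mod 23  (bits of 16 = 10000)
  bit 0 = 1: r = r^2 * 11 mod 23 = 1^2 * 11 = 1*11 = 11
  bit 1 = 0: r = r^2 mod 23 = 11^2 = 6
  bit 2 = 0: r = r^2 mod 23 = 6^2 = 13
  bit 3 = 0: r = r^2 mod 23 = 13^2 = 8
  bit 4 = 0: r = r^2 mod 23 = 8^2 = 18
  -> A = 18
B = 11^12 mod 23  (bits of 12 = 1100)
  bit 0 = 1: r = r^2 * 11 mod 23 = 1^2 * 11 = 1*11 = 11
  bit 1 = 1: r = r^2 * 11 mod 23 = 11^2 * 11 = 6*11 = 20
  bit 2 = 0: r = r^2 mod 23 = 20^2 = 9
  bit 3 = 0: r = r^2 mod 23 = 9^2 = 12
  -> B = 12
s = B^a = 12^16 mod 23  (bits of 16 = 10000)
  bit 0 = 1: r = r^2 * 12 mod 23 = 1^2 * 12 = 1*12 = 12
  bit 1 = 0: r = r^2 mod 23 = 12^2 = 6
  bit 2 = 0: r = r^2 mod 23 = 6^2 = 13
  bit 3 = 0: r = r^2 mod 23 = 13^2 = 8
  bit 4 = 0: r = r^2 mod 23 = 8^2 = 18
  -> s = B^a = 18

Answer: 18 12 18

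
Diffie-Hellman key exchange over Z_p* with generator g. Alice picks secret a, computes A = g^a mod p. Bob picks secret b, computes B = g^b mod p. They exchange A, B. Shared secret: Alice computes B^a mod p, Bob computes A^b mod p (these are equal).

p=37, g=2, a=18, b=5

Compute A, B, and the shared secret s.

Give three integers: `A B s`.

A = 2^18 mod 37  (bits of 18 = 10010)
  bit 0 = 1: r = r^2 * 2 mod 37 = 1^2 * 2 = 1*2 = 2
  bit 1 = 0: r = r^2 mod 37 = 2^2 = 4
  bit 2 = 0: r = r^2 mod 37 = 4^2 = 16
  bit 3 = 1: r = r^2 * 2 mod 37 = 16^2 * 2 = 34*2 = 31
  bit 4 = 0: r = r^2 mod 37 = 31^2 = 36
  -> A = 36
B = 2^5 mod 37  (bits of 5 = 101)
  bit 0 = 1: r = r^2 * 2 mod 37 = 1^2 * 2 = 1*2 = 2
  bit 1 = 0: r = r^2 mod 37 = 2^2 = 4
  bit 2 = 1: r = r^2 * 2 mod 37 = 4^2 * 2 = 16*2 = 32
  -> B = 32
s = B^a = 32^18 mod 37  (bits of 18 = 10010)
  bit 0 = 1: r = r^2 * 32 mod 37 = 1^2 * 32 = 1*32 = 32
  bit 1 = 0: r = r^2 mod 37 = 32^2 = 25
  bit 2 = 0: r = r^2 mod 37 = 25^2 = 33
  bit 3 = 1: r = r^2 * 32 mod 37 = 33^2 * 32 = 16*32 = 31
  bit 4 = 0: r = r^2 mod 37 = 31^2 = 36
  -> s = B^a = 36

Answer: 36 32 36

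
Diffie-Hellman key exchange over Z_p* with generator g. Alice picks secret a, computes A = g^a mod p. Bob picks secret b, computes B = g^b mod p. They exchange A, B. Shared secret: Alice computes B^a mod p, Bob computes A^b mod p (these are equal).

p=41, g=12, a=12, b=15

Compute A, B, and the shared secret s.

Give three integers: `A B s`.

Answer: 25 27 40

Derivation:
A = 12^12 mod 41  (bits of 12 = 1100)
  bit 0 = 1: r = r^2 * 12 mod 41 = 1^2 * 12 = 1*12 = 12
  bit 1 = 1: r = r^2 * 12 mod 41 = 12^2 * 12 = 21*12 = 6
  bit 2 = 0: r = r^2 mod 41 = 6^2 = 36
  bit 3 = 0: r = r^2 mod 41 = 36^2 = 25
  -> A = 25
B = 12^15 mod 41  (bits of 15 = 1111)
  bit 0 = 1: r = r^2 * 12 mod 41 = 1^2 * 12 = 1*12 = 12
  bit 1 = 1: r = r^2 * 12 mod 41 = 12^2 * 12 = 21*12 = 6
  bit 2 = 1: r = r^2 * 12 mod 41 = 6^2 * 12 = 36*12 = 22
  bit 3 = 1: r = r^2 * 12 mod 41 = 22^2 * 12 = 33*12 = 27
  -> B = 27
s = B^a = 27^12 mod 41  (bits of 12 = 1100)
  bit 0 = 1: r = r^2 * 27 mod 41 = 1^2 * 27 = 1*27 = 27
  bit 1 = 1: r = r^2 * 27 mod 41 = 27^2 * 27 = 32*27 = 3
  bit 2 = 0: r = r^2 mod 41 = 3^2 = 9
  bit 3 = 0: r = r^2 mod 41 = 9^2 = 40
  -> s = B^a = 40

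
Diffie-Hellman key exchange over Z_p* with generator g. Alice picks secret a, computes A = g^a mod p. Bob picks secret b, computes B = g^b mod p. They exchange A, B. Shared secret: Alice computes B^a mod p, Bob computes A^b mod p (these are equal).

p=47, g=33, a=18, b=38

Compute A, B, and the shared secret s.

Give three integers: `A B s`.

A = 33^18 mod 47  (bits of 18 = 10010)
  bit 0 = 1: r = r^2 * 33 mod 47 = 1^2 * 33 = 1*33 = 33
  bit 1 = 0: r = r^2 mod 47 = 33^2 = 8
  bit 2 = 0: r = r^2 mod 47 = 8^2 = 17
  bit 3 = 1: r = r^2 * 33 mod 47 = 17^2 * 33 = 7*33 = 43
  bit 4 = 0: r = r^2 mod 47 = 43^2 = 16
  -> A = 16
B = 33^38 mod 47  (bits of 38 = 100110)
  bit 0 = 1: r = r^2 * 33 mod 47 = 1^2 * 33 = 1*33 = 33
  bit 1 = 0: r = r^2 mod 47 = 33^2 = 8
  bit 2 = 0: r = r^2 mod 47 = 8^2 = 17
  bit 3 = 1: r = r^2 * 33 mod 47 = 17^2 * 33 = 7*33 = 43
  bit 4 = 1: r = r^2 * 33 mod 47 = 43^2 * 33 = 16*33 = 11
  bit 5 = 0: r = r^2 mod 47 = 11^2 = 27
  -> B = 27
s = B^a = 27^18 mod 47  (bits of 18 = 10010)
  bit 0 = 1: r = r^2 * 27 mod 47 = 1^2 * 27 = 1*27 = 27
  bit 1 = 0: r = r^2 mod 47 = 27^2 = 24
  bit 2 = 0: r = r^2 mod 47 = 24^2 = 12
  bit 3 = 1: r = r^2 * 27 mod 47 = 12^2 * 27 = 3*27 = 34
  bit 4 = 0: r = r^2 mod 47 = 34^2 = 28
  -> s = B^a = 28

Answer: 16 27 28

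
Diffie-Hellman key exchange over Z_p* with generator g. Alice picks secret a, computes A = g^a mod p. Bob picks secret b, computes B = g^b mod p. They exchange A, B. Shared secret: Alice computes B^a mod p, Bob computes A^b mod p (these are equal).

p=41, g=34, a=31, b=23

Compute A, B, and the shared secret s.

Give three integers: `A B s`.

Answer: 22 15 12

Derivation:
A = 34^31 mod 41  (bits of 31 = 11111)
  bit 0 = 1: r = r^2 * 34 mod 41 = 1^2 * 34 = 1*34 = 34
  bit 1 = 1: r = r^2 * 34 mod 41 = 34^2 * 34 = 8*34 = 26
  bit 2 = 1: r = r^2 * 34 mod 41 = 26^2 * 34 = 20*34 = 24
  bit 3 = 1: r = r^2 * 34 mod 41 = 24^2 * 34 = 2*34 = 27
  bit 4 = 1: r = r^2 * 34 mod 41 = 27^2 * 34 = 32*34 = 22
  -> A = 22
B = 34^23 mod 41  (bits of 23 = 10111)
  bit 0 = 1: r = r^2 * 34 mod 41 = 1^2 * 34 = 1*34 = 34
  bit 1 = 0: r = r^2 mod 41 = 34^2 = 8
  bit 2 = 1: r = r^2 * 34 mod 41 = 8^2 * 34 = 23*34 = 3
  bit 3 = 1: r = r^2 * 34 mod 41 = 3^2 * 34 = 9*34 = 19
  bit 4 = 1: r = r^2 * 34 mod 41 = 19^2 * 34 = 33*34 = 15
  -> B = 15
s = B^a = 15^31 mod 41  (bits of 31 = 11111)
  bit 0 = 1: r = r^2 * 15 mod 41 = 1^2 * 15 = 1*15 = 15
  bit 1 = 1: r = r^2 * 15 mod 41 = 15^2 * 15 = 20*15 = 13
  bit 2 = 1: r = r^2 * 15 mod 41 = 13^2 * 15 = 5*15 = 34
  bit 3 = 1: r = r^2 * 15 mod 41 = 34^2 * 15 = 8*15 = 38
  bit 4 = 1: r = r^2 * 15 mod 41 = 38^2 * 15 = 9*15 = 12
  -> s = B^a = 12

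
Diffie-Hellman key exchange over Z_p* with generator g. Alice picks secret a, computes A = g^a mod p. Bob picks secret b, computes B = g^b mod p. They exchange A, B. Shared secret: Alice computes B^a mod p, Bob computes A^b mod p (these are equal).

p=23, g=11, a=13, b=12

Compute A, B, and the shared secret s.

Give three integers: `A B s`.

A = 11^13 mod 23  (bits of 13 = 1101)
  bit 0 = 1: r = r^2 * 11 mod 23 = 1^2 * 11 = 1*11 = 11
  bit 1 = 1: r = r^2 * 11 mod 23 = 11^2 * 11 = 6*11 = 20
  bit 2 = 0: r = r^2 mod 23 = 20^2 = 9
  bit 3 = 1: r = r^2 * 11 mod 23 = 9^2 * 11 = 12*11 = 17
  -> A = 17
B = 11^12 mod 23  (bits of 12 = 1100)
  bit 0 = 1: r = r^2 * 11 mod 23 = 1^2 * 11 = 1*11 = 11
  bit 1 = 1: r = r^2 * 11 mod 23 = 11^2 * 11 = 6*11 = 20
  bit 2 = 0: r = r^2 mod 23 = 20^2 = 9
  bit 3 = 0: r = r^2 mod 23 = 9^2 = 12
  -> B = 12
s = B^a = 12^13 mod 23  (bits of 13 = 1101)
  bit 0 = 1: r = r^2 * 12 mod 23 = 1^2 * 12 = 1*12 = 12
  bit 1 = 1: r = r^2 * 12 mod 23 = 12^2 * 12 = 6*12 = 3
  bit 2 = 0: r = r^2 mod 23 = 3^2 = 9
  bit 3 = 1: r = r^2 * 12 mod 23 = 9^2 * 12 = 12*12 = 6
  -> s = B^a = 6

Answer: 17 12 6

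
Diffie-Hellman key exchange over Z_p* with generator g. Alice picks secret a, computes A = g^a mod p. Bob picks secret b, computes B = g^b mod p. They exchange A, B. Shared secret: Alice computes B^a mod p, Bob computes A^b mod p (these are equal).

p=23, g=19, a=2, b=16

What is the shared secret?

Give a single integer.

Answer: 6

Derivation:
A = 19^2 mod 23  (bits of 2 = 10)
  bit 0 = 1: r = r^2 * 19 mod 23 = 1^2 * 19 = 1*19 = 19
  bit 1 = 0: r = r^2 mod 23 = 19^2 = 16
  -> A = 16
B = 19^16 mod 23  (bits of 16 = 10000)
  bit 0 = 1: r = r^2 * 19 mod 23 = 1^2 * 19 = 1*19 = 19
  bit 1 = 0: r = r^2 mod 23 = 19^2 = 16
  bit 2 = 0: r = r^2 mod 23 = 16^2 = 3
  bit 3 = 0: r = r^2 mod 23 = 3^2 = 9
  bit 4 = 0: r = r^2 mod 23 = 9^2 = 12
  -> B = 12
s = B^a = 12^2 mod 23  (bits of 2 = 10)
  bit 0 = 1: r = r^2 * 12 mod 23 = 1^2 * 12 = 1*12 = 12
  bit 1 = 0: r = r^2 mod 23 = 12^2 = 6
  -> s = B^a = 6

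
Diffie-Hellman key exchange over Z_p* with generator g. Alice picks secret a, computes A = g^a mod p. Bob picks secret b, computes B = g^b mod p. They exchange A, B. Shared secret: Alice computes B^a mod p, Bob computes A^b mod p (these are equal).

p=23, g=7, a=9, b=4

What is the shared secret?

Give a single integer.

A = 7^9 mod 23  (bits of 9 = 1001)
  bit 0 = 1: r = r^2 * 7 mod 23 = 1^2 * 7 = 1*7 = 7
  bit 1 = 0: r = r^2 mod 23 = 7^2 = 3
  bit 2 = 0: r = r^2 mod 23 = 3^2 = 9
  bit 3 = 1: r = r^2 * 7 mod 23 = 9^2 * 7 = 12*7 = 15
  -> A = 15
B = 7^4 mod 23  (bits of 4 = 100)
  bit 0 = 1: r = r^2 * 7 mod 23 = 1^2 * 7 = 1*7 = 7
  bit 1 = 0: r = r^2 mod 23 = 7^2 = 3
  bit 2 = 0: r = r^2 mod 23 = 3^2 = 9
  -> B = 9
s = B^a = 9^9 mod 23  (bits of 9 = 1001)
  bit 0 = 1: r = r^2 * 9 mod 23 = 1^2 * 9 = 1*9 = 9
  bit 1 = 0: r = r^2 mod 23 = 9^2 = 12
  bit 2 = 0: r = r^2 mod 23 = 12^2 = 6
  bit 3 = 1: r = r^2 * 9 mod 23 = 6^2 * 9 = 13*9 = 2
  -> s = B^a = 2

Answer: 2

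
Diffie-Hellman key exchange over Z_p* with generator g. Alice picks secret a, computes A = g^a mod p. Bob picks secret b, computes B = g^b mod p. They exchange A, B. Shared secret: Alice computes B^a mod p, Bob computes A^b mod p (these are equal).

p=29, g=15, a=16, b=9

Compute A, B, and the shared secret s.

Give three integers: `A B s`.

A = 15^16 mod 29  (bits of 16 = 10000)
  bit 0 = 1: r = r^2 * 15 mod 29 = 1^2 * 15 = 1*15 = 15
  bit 1 = 0: r = r^2 mod 29 = 15^2 = 22
  bit 2 = 0: r = r^2 mod 29 = 22^2 = 20
  bit 3 = 0: r = r^2 mod 29 = 20^2 = 23
  bit 4 = 0: r = r^2 mod 29 = 23^2 = 7
  -> A = 7
B = 15^9 mod 29  (bits of 9 = 1001)
  bit 0 = 1: r = r^2 * 15 mod 29 = 1^2 * 15 = 1*15 = 15
  bit 1 = 0: r = r^2 mod 29 = 15^2 = 22
  bit 2 = 0: r = r^2 mod 29 = 22^2 = 20
  bit 3 = 1: r = r^2 * 15 mod 29 = 20^2 * 15 = 23*15 = 26
  -> B = 26
s = B^a = 26^16 mod 29  (bits of 16 = 10000)
  bit 0 = 1: r = r^2 * 26 mod 29 = 1^2 * 26 = 1*26 = 26
  bit 1 = 0: r = r^2 mod 29 = 26^2 = 9
  bit 2 = 0: r = r^2 mod 29 = 9^2 = 23
  bit 3 = 0: r = r^2 mod 29 = 23^2 = 7
  bit 4 = 0: r = r^2 mod 29 = 7^2 = 20
  -> s = B^a = 20

Answer: 7 26 20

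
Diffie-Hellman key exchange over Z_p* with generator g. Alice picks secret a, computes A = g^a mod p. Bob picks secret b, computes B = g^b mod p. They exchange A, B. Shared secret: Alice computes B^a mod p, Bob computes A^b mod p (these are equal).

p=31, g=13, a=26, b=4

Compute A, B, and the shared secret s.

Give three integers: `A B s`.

A = 13^26 mod 31  (bits of 26 = 11010)
  bit 0 = 1: r = r^2 * 13 mod 31 = 1^2 * 13 = 1*13 = 13
  bit 1 = 1: r = r^2 * 13 mod 31 = 13^2 * 13 = 14*13 = 27
  bit 2 = 0: r = r^2 mod 31 = 27^2 = 16
  bit 3 = 1: r = r^2 * 13 mod 31 = 16^2 * 13 = 8*13 = 11
  bit 4 = 0: r = r^2 mod 31 = 11^2 = 28
  -> A = 28
B = 13^4 mod 31  (bits of 4 = 100)
  bit 0 = 1: r = r^2 * 13 mod 31 = 1^2 * 13 = 1*13 = 13
  bit 1 = 0: r = r^2 mod 31 = 13^2 = 14
  bit 2 = 0: r = r^2 mod 31 = 14^2 = 10
  -> B = 10
s = B^a = 10^26 mod 31  (bits of 26 = 11010)
  bit 0 = 1: r = r^2 * 10 mod 31 = 1^2 * 10 = 1*10 = 10
  bit 1 = 1: r = r^2 * 10 mod 31 = 10^2 * 10 = 7*10 = 8
  bit 2 = 0: r = r^2 mod 31 = 8^2 = 2
  bit 3 = 1: r = r^2 * 10 mod 31 = 2^2 * 10 = 4*10 = 9
  bit 4 = 0: r = r^2 mod 31 = 9^2 = 19
  -> s = B^a = 19

Answer: 28 10 19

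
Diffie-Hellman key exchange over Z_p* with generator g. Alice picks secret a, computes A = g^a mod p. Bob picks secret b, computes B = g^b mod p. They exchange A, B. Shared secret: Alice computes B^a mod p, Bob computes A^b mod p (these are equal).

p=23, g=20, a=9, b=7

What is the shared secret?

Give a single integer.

A = 20^9 mod 23  (bits of 9 = 1001)
  bit 0 = 1: r = r^2 * 20 mod 23 = 1^2 * 20 = 1*20 = 20
  bit 1 = 0: r = r^2 mod 23 = 20^2 = 9
  bit 2 = 0: r = r^2 mod 23 = 9^2 = 12
  bit 3 = 1: r = r^2 * 20 mod 23 = 12^2 * 20 = 6*20 = 5
  -> A = 5
B = 20^7 mod 23  (bits of 7 = 111)
  bit 0 = 1: r = r^2 * 20 mod 23 = 1^2 * 20 = 1*20 = 20
  bit 1 = 1: r = r^2 * 20 mod 23 = 20^2 * 20 = 9*20 = 19
  bit 2 = 1: r = r^2 * 20 mod 23 = 19^2 * 20 = 16*20 = 21
  -> B = 21
s = B^a = 21^9 mod 23  (bits of 9 = 1001)
  bit 0 = 1: r = r^2 * 21 mod 23 = 1^2 * 21 = 1*21 = 21
  bit 1 = 0: r = r^2 mod 23 = 21^2 = 4
  bit 2 = 0: r = r^2 mod 23 = 4^2 = 16
  bit 3 = 1: r = r^2 * 21 mod 23 = 16^2 * 21 = 3*21 = 17
  -> s = B^a = 17

Answer: 17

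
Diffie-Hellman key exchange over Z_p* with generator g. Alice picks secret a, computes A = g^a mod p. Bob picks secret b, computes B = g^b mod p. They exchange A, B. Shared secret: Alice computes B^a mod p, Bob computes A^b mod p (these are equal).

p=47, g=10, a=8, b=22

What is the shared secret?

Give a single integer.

Answer: 7

Derivation:
A = 10^8 mod 47  (bits of 8 = 1000)
  bit 0 = 1: r = r^2 * 10 mod 47 = 1^2 * 10 = 1*10 = 10
  bit 1 = 0: r = r^2 mod 47 = 10^2 = 6
  bit 2 = 0: r = r^2 mod 47 = 6^2 = 36
  bit 3 = 0: r = r^2 mod 47 = 36^2 = 27
  -> A = 27
B = 10^22 mod 47  (bits of 22 = 10110)
  bit 0 = 1: r = r^2 * 10 mod 47 = 1^2 * 10 = 1*10 = 10
  bit 1 = 0: r = r^2 mod 47 = 10^2 = 6
  bit 2 = 1: r = r^2 * 10 mod 47 = 6^2 * 10 = 36*10 = 31
  bit 3 = 1: r = r^2 * 10 mod 47 = 31^2 * 10 = 21*10 = 22
  bit 4 = 0: r = r^2 mod 47 = 22^2 = 14
  -> B = 14
s = B^a = 14^8 mod 47  (bits of 8 = 1000)
  bit 0 = 1: r = r^2 * 14 mod 47 = 1^2 * 14 = 1*14 = 14
  bit 1 = 0: r = r^2 mod 47 = 14^2 = 8
  bit 2 = 0: r = r^2 mod 47 = 8^2 = 17
  bit 3 = 0: r = r^2 mod 47 = 17^2 = 7
  -> s = B^a = 7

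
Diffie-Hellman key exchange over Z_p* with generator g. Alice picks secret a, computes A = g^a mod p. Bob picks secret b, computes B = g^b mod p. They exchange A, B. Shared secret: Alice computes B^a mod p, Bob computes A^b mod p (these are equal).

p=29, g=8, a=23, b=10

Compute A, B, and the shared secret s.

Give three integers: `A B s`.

A = 8^23 mod 29  (bits of 23 = 10111)
  bit 0 = 1: r = r^2 * 8 mod 29 = 1^2 * 8 = 1*8 = 8
  bit 1 = 0: r = r^2 mod 29 = 8^2 = 6
  bit 2 = 1: r = r^2 * 8 mod 29 = 6^2 * 8 = 7*8 = 27
  bit 3 = 1: r = r^2 * 8 mod 29 = 27^2 * 8 = 4*8 = 3
  bit 4 = 1: r = r^2 * 8 mod 29 = 3^2 * 8 = 9*8 = 14
  -> A = 14
B = 8^10 mod 29  (bits of 10 = 1010)
  bit 0 = 1: r = r^2 * 8 mod 29 = 1^2 * 8 = 1*8 = 8
  bit 1 = 0: r = r^2 mod 29 = 8^2 = 6
  bit 2 = 1: r = r^2 * 8 mod 29 = 6^2 * 8 = 7*8 = 27
  bit 3 = 0: r = r^2 mod 29 = 27^2 = 4
  -> B = 4
s = B^a = 4^23 mod 29  (bits of 23 = 10111)
  bit 0 = 1: r = r^2 * 4 mod 29 = 1^2 * 4 = 1*4 = 4
  bit 1 = 0: r = r^2 mod 29 = 4^2 = 16
  bit 2 = 1: r = r^2 * 4 mod 29 = 16^2 * 4 = 24*4 = 9
  bit 3 = 1: r = r^2 * 4 mod 29 = 9^2 * 4 = 23*4 = 5
  bit 4 = 1: r = r^2 * 4 mod 29 = 5^2 * 4 = 25*4 = 13
  -> s = B^a = 13

Answer: 14 4 13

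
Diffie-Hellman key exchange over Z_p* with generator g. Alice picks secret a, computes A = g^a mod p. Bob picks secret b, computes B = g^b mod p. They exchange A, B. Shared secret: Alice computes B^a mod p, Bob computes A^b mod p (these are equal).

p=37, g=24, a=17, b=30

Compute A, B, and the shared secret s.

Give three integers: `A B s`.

A = 24^17 mod 37  (bits of 17 = 10001)
  bit 0 = 1: r = r^2 * 24 mod 37 = 1^2 * 24 = 1*24 = 24
  bit 1 = 0: r = r^2 mod 37 = 24^2 = 21
  bit 2 = 0: r = r^2 mod 37 = 21^2 = 34
  bit 3 = 0: r = r^2 mod 37 = 34^2 = 9
  bit 4 = 1: r = r^2 * 24 mod 37 = 9^2 * 24 = 7*24 = 20
  -> A = 20
B = 24^30 mod 37  (bits of 30 = 11110)
  bit 0 = 1: r = r^2 * 24 mod 37 = 1^2 * 24 = 1*24 = 24
  bit 1 = 1: r = r^2 * 24 mod 37 = 24^2 * 24 = 21*24 = 23
  bit 2 = 1: r = r^2 * 24 mod 37 = 23^2 * 24 = 11*24 = 5
  bit 3 = 1: r = r^2 * 24 mod 37 = 5^2 * 24 = 25*24 = 8
  bit 4 = 0: r = r^2 mod 37 = 8^2 = 27
  -> B = 27
s = B^a = 27^17 mod 37  (bits of 17 = 10001)
  bit 0 = 1: r = r^2 * 27 mod 37 = 1^2 * 27 = 1*27 = 27
  bit 1 = 0: r = r^2 mod 37 = 27^2 = 26
  bit 2 = 0: r = r^2 mod 37 = 26^2 = 10
  bit 3 = 0: r = r^2 mod 37 = 10^2 = 26
  bit 4 = 1: r = r^2 * 27 mod 37 = 26^2 * 27 = 10*27 = 11
  -> s = B^a = 11

Answer: 20 27 11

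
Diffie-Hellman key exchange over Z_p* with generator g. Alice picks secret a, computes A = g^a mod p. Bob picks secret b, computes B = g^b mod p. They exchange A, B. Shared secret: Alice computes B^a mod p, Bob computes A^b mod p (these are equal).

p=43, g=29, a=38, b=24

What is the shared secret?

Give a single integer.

Answer: 4

Derivation:
A = 29^38 mod 43  (bits of 38 = 100110)
  bit 0 = 1: r = r^2 * 29 mod 43 = 1^2 * 29 = 1*29 = 29
  bit 1 = 0: r = r^2 mod 43 = 29^2 = 24
  bit 2 = 0: r = r^2 mod 43 = 24^2 = 17
  bit 3 = 1: r = r^2 * 29 mod 43 = 17^2 * 29 = 31*29 = 39
  bit 4 = 1: r = r^2 * 29 mod 43 = 39^2 * 29 = 16*29 = 34
  bit 5 = 0: r = r^2 mod 43 = 34^2 = 38
  -> A = 38
B = 29^24 mod 43  (bits of 24 = 11000)
  bit 0 = 1: r = r^2 * 29 mod 43 = 1^2 * 29 = 1*29 = 29
  bit 1 = 1: r = r^2 * 29 mod 43 = 29^2 * 29 = 24*29 = 8
  bit 2 = 0: r = r^2 mod 43 = 8^2 = 21
  bit 3 = 0: r = r^2 mod 43 = 21^2 = 11
  bit 4 = 0: r = r^2 mod 43 = 11^2 = 35
  -> B = 35
s = B^a = 35^38 mod 43  (bits of 38 = 100110)
  bit 0 = 1: r = r^2 * 35 mod 43 = 1^2 * 35 = 1*35 = 35
  bit 1 = 0: r = r^2 mod 43 = 35^2 = 21
  bit 2 = 0: r = r^2 mod 43 = 21^2 = 11
  bit 3 = 1: r = r^2 * 35 mod 43 = 11^2 * 35 = 35*35 = 21
  bit 4 = 1: r = r^2 * 35 mod 43 = 21^2 * 35 = 11*35 = 41
  bit 5 = 0: r = r^2 mod 43 = 41^2 = 4
  -> s = B^a = 4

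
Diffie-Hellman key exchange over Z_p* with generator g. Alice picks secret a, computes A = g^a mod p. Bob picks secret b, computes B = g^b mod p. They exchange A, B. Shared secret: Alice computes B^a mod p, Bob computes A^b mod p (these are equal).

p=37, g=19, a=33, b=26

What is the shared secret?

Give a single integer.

Answer: 27

Derivation:
A = 19^33 mod 37  (bits of 33 = 100001)
  bit 0 = 1: r = r^2 * 19 mod 37 = 1^2 * 19 = 1*19 = 19
  bit 1 = 0: r = r^2 mod 37 = 19^2 = 28
  bit 2 = 0: r = r^2 mod 37 = 28^2 = 7
  bit 3 = 0: r = r^2 mod 37 = 7^2 = 12
  bit 4 = 0: r = r^2 mod 37 = 12^2 = 33
  bit 5 = 1: r = r^2 * 19 mod 37 = 33^2 * 19 = 16*19 = 8
  -> A = 8
B = 19^26 mod 37  (bits of 26 = 11010)
  bit 0 = 1: r = r^2 * 19 mod 37 = 1^2 * 19 = 1*19 = 19
  bit 1 = 1: r = r^2 * 19 mod 37 = 19^2 * 19 = 28*19 = 14
  bit 2 = 0: r = r^2 mod 37 = 14^2 = 11
  bit 3 = 1: r = r^2 * 19 mod 37 = 11^2 * 19 = 10*19 = 5
  bit 4 = 0: r = r^2 mod 37 = 5^2 = 25
  -> B = 25
s = B^a = 25^33 mod 37  (bits of 33 = 100001)
  bit 0 = 1: r = r^2 * 25 mod 37 = 1^2 * 25 = 1*25 = 25
  bit 1 = 0: r = r^2 mod 37 = 25^2 = 33
  bit 2 = 0: r = r^2 mod 37 = 33^2 = 16
  bit 3 = 0: r = r^2 mod 37 = 16^2 = 34
  bit 4 = 0: r = r^2 mod 37 = 34^2 = 9
  bit 5 = 1: r = r^2 * 25 mod 37 = 9^2 * 25 = 7*25 = 27
  -> s = B^a = 27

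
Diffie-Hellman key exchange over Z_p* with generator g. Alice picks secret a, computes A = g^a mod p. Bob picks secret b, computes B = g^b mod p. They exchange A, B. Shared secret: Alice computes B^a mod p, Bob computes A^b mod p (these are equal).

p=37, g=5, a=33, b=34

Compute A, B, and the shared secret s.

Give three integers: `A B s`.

A = 5^33 mod 37  (bits of 33 = 100001)
  bit 0 = 1: r = r^2 * 5 mod 37 = 1^2 * 5 = 1*5 = 5
  bit 1 = 0: r = r^2 mod 37 = 5^2 = 25
  bit 2 = 0: r = r^2 mod 37 = 25^2 = 33
  bit 3 = 0: r = r^2 mod 37 = 33^2 = 16
  bit 4 = 0: r = r^2 mod 37 = 16^2 = 34
  bit 5 = 1: r = r^2 * 5 mod 37 = 34^2 * 5 = 9*5 = 8
  -> A = 8
B = 5^34 mod 37  (bits of 34 = 100010)
  bit 0 = 1: r = r^2 * 5 mod 37 = 1^2 * 5 = 1*5 = 5
  bit 1 = 0: r = r^2 mod 37 = 5^2 = 25
  bit 2 = 0: r = r^2 mod 37 = 25^2 = 33
  bit 3 = 0: r = r^2 mod 37 = 33^2 = 16
  bit 4 = 1: r = r^2 * 5 mod 37 = 16^2 * 5 = 34*5 = 22
  bit 5 = 0: r = r^2 mod 37 = 22^2 = 3
  -> B = 3
s = B^a = 3^33 mod 37  (bits of 33 = 100001)
  bit 0 = 1: r = r^2 * 3 mod 37 = 1^2 * 3 = 1*3 = 3
  bit 1 = 0: r = r^2 mod 37 = 3^2 = 9
  bit 2 = 0: r = r^2 mod 37 = 9^2 = 7
  bit 3 = 0: r = r^2 mod 37 = 7^2 = 12
  bit 4 = 0: r = r^2 mod 37 = 12^2 = 33
  bit 5 = 1: r = r^2 * 3 mod 37 = 33^2 * 3 = 16*3 = 11
  -> s = B^a = 11

Answer: 8 3 11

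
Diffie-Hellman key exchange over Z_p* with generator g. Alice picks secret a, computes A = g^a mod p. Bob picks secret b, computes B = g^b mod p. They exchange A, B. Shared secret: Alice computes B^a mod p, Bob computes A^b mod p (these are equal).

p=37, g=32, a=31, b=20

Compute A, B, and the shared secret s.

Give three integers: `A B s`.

A = 32^31 mod 37  (bits of 31 = 11111)
  bit 0 = 1: r = r^2 * 32 mod 37 = 1^2 * 32 = 1*32 = 32
  bit 1 = 1: r = r^2 * 32 mod 37 = 32^2 * 32 = 25*32 = 23
  bit 2 = 1: r = r^2 * 32 mod 37 = 23^2 * 32 = 11*32 = 19
  bit 3 = 1: r = r^2 * 32 mod 37 = 19^2 * 32 = 28*32 = 8
  bit 4 = 1: r = r^2 * 32 mod 37 = 8^2 * 32 = 27*32 = 13
  -> A = 13
B = 32^20 mod 37  (bits of 20 = 10100)
  bit 0 = 1: r = r^2 * 32 mod 37 = 1^2 * 32 = 1*32 = 32
  bit 1 = 0: r = r^2 mod 37 = 32^2 = 25
  bit 2 = 1: r = r^2 * 32 mod 37 = 25^2 * 32 = 33*32 = 20
  bit 3 = 0: r = r^2 mod 37 = 20^2 = 30
  bit 4 = 0: r = r^2 mod 37 = 30^2 = 12
  -> B = 12
s = B^a = 12^31 mod 37  (bits of 31 = 11111)
  bit 0 = 1: r = r^2 * 12 mod 37 = 1^2 * 12 = 1*12 = 12
  bit 1 = 1: r = r^2 * 12 mod 37 = 12^2 * 12 = 33*12 = 26
  bit 2 = 1: r = r^2 * 12 mod 37 = 26^2 * 12 = 10*12 = 9
  bit 3 = 1: r = r^2 * 12 mod 37 = 9^2 * 12 = 7*12 = 10
  bit 4 = 1: r = r^2 * 12 mod 37 = 10^2 * 12 = 26*12 = 16
  -> s = B^a = 16

Answer: 13 12 16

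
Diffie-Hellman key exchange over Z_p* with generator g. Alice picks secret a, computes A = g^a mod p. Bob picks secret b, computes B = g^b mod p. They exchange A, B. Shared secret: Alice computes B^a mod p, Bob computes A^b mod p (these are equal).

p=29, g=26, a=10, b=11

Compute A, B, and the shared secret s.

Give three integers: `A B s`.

A = 26^10 mod 29  (bits of 10 = 1010)
  bit 0 = 1: r = r^2 * 26 mod 29 = 1^2 * 26 = 1*26 = 26
  bit 1 = 0: r = r^2 mod 29 = 26^2 = 9
  bit 2 = 1: r = r^2 * 26 mod 29 = 9^2 * 26 = 23*26 = 18
  bit 3 = 0: r = r^2 mod 29 = 18^2 = 5
  -> A = 5
B = 26^11 mod 29  (bits of 11 = 1011)
  bit 0 = 1: r = r^2 * 26 mod 29 = 1^2 * 26 = 1*26 = 26
  bit 1 = 0: r = r^2 mod 29 = 26^2 = 9
  bit 2 = 1: r = r^2 * 26 mod 29 = 9^2 * 26 = 23*26 = 18
  bit 3 = 1: r = r^2 * 26 mod 29 = 18^2 * 26 = 5*26 = 14
  -> B = 14
s = B^a = 14^10 mod 29  (bits of 10 = 1010)
  bit 0 = 1: r = r^2 * 14 mod 29 = 1^2 * 14 = 1*14 = 14
  bit 1 = 0: r = r^2 mod 29 = 14^2 = 22
  bit 2 = 1: r = r^2 * 14 mod 29 = 22^2 * 14 = 20*14 = 19
  bit 3 = 0: r = r^2 mod 29 = 19^2 = 13
  -> s = B^a = 13

Answer: 5 14 13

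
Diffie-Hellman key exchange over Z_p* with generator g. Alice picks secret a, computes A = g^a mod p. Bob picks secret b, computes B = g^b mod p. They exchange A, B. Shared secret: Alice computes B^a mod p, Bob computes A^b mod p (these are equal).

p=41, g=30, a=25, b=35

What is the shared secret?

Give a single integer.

A = 30^25 mod 41  (bits of 25 = 11001)
  bit 0 = 1: r = r^2 * 30 mod 41 = 1^2 * 30 = 1*30 = 30
  bit 1 = 1: r = r^2 * 30 mod 41 = 30^2 * 30 = 39*30 = 22
  bit 2 = 0: r = r^2 mod 41 = 22^2 = 33
  bit 3 = 0: r = r^2 mod 41 = 33^2 = 23
  bit 4 = 1: r = r^2 * 30 mod 41 = 23^2 * 30 = 37*30 = 3
  -> A = 3
B = 30^35 mod 41  (bits of 35 = 100011)
  bit 0 = 1: r = r^2 * 30 mod 41 = 1^2 * 30 = 1*30 = 30
  bit 1 = 0: r = r^2 mod 41 = 30^2 = 39
  bit 2 = 0: r = r^2 mod 41 = 39^2 = 4
  bit 3 = 0: r = r^2 mod 41 = 4^2 = 16
  bit 4 = 1: r = r^2 * 30 mod 41 = 16^2 * 30 = 10*30 = 13
  bit 5 = 1: r = r^2 * 30 mod 41 = 13^2 * 30 = 5*30 = 27
  -> B = 27
s = B^a = 27^25 mod 41  (bits of 25 = 11001)
  bit 0 = 1: r = r^2 * 27 mod 41 = 1^2 * 27 = 1*27 = 27
  bit 1 = 1: r = r^2 * 27 mod 41 = 27^2 * 27 = 32*27 = 3
  bit 2 = 0: r = r^2 mod 41 = 3^2 = 9
  bit 3 = 0: r = r^2 mod 41 = 9^2 = 40
  bit 4 = 1: r = r^2 * 27 mod 41 = 40^2 * 27 = 1*27 = 27
  -> s = B^a = 27

Answer: 27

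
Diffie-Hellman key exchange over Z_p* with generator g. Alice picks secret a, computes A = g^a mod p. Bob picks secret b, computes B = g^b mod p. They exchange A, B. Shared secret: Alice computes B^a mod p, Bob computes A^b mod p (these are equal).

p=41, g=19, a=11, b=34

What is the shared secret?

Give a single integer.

A = 19^11 mod 41  (bits of 11 = 1011)
  bit 0 = 1: r = r^2 * 19 mod 41 = 1^2 * 19 = 1*19 = 19
  bit 1 = 0: r = r^2 mod 41 = 19^2 = 33
  bit 2 = 1: r = r^2 * 19 mod 41 = 33^2 * 19 = 23*19 = 27
  bit 3 = 1: r = r^2 * 19 mod 41 = 27^2 * 19 = 32*19 = 34
  -> A = 34
B = 19^34 mod 41  (bits of 34 = 100010)
  bit 0 = 1: r = r^2 * 19 mod 41 = 1^2 * 19 = 1*19 = 19
  bit 1 = 0: r = r^2 mod 41 = 19^2 = 33
  bit 2 = 0: r = r^2 mod 41 = 33^2 = 23
  bit 3 = 0: r = r^2 mod 41 = 23^2 = 37
  bit 4 = 1: r = r^2 * 19 mod 41 = 37^2 * 19 = 16*19 = 17
  bit 5 = 0: r = r^2 mod 41 = 17^2 = 2
  -> B = 2
s = B^a = 2^11 mod 41  (bits of 11 = 1011)
  bit 0 = 1: r = r^2 * 2 mod 41 = 1^2 * 2 = 1*2 = 2
  bit 1 = 0: r = r^2 mod 41 = 2^2 = 4
  bit 2 = 1: r = r^2 * 2 mod 41 = 4^2 * 2 = 16*2 = 32
  bit 3 = 1: r = r^2 * 2 mod 41 = 32^2 * 2 = 40*2 = 39
  -> s = B^a = 39

Answer: 39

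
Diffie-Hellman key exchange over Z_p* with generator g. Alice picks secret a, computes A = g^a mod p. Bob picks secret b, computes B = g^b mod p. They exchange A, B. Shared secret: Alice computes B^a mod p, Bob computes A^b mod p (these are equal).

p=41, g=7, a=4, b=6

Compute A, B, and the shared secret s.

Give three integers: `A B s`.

A = 7^4 mod 41  (bits of 4 = 100)
  bit 0 = 1: r = r^2 * 7 mod 41 = 1^2 * 7 = 1*7 = 7
  bit 1 = 0: r = r^2 mod 41 = 7^2 = 8
  bit 2 = 0: r = r^2 mod 41 = 8^2 = 23
  -> A = 23
B = 7^6 mod 41  (bits of 6 = 110)
  bit 0 = 1: r = r^2 * 7 mod 41 = 1^2 * 7 = 1*7 = 7
  bit 1 = 1: r = r^2 * 7 mod 41 = 7^2 * 7 = 8*7 = 15
  bit 2 = 0: r = r^2 mod 41 = 15^2 = 20
  -> B = 20
s = B^a = 20^4 mod 41  (bits of 4 = 100)
  bit 0 = 1: r = r^2 * 20 mod 41 = 1^2 * 20 = 1*20 = 20
  bit 1 = 0: r = r^2 mod 41 = 20^2 = 31
  bit 2 = 0: r = r^2 mod 41 = 31^2 = 18
  -> s = B^a = 18

Answer: 23 20 18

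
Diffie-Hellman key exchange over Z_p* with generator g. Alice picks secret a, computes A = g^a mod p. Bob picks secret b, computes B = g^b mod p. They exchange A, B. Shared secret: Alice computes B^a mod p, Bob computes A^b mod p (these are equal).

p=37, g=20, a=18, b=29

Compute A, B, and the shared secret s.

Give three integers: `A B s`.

A = 20^18 mod 37  (bits of 18 = 10010)
  bit 0 = 1: r = r^2 * 20 mod 37 = 1^2 * 20 = 1*20 = 20
  bit 1 = 0: r = r^2 mod 37 = 20^2 = 30
  bit 2 = 0: r = r^2 mod 37 = 30^2 = 12
  bit 3 = 1: r = r^2 * 20 mod 37 = 12^2 * 20 = 33*20 = 31
  bit 4 = 0: r = r^2 mod 37 = 31^2 = 36
  -> A = 36
B = 20^29 mod 37  (bits of 29 = 11101)
  bit 0 = 1: r = r^2 * 20 mod 37 = 1^2 * 20 = 1*20 = 20
  bit 1 = 1: r = r^2 * 20 mod 37 = 20^2 * 20 = 30*20 = 8
  bit 2 = 1: r = r^2 * 20 mod 37 = 8^2 * 20 = 27*20 = 22
  bit 3 = 0: r = r^2 mod 37 = 22^2 = 3
  bit 4 = 1: r = r^2 * 20 mod 37 = 3^2 * 20 = 9*20 = 32
  -> B = 32
s = B^a = 32^18 mod 37  (bits of 18 = 10010)
  bit 0 = 1: r = r^2 * 32 mod 37 = 1^2 * 32 = 1*32 = 32
  bit 1 = 0: r = r^2 mod 37 = 32^2 = 25
  bit 2 = 0: r = r^2 mod 37 = 25^2 = 33
  bit 3 = 1: r = r^2 * 32 mod 37 = 33^2 * 32 = 16*32 = 31
  bit 4 = 0: r = r^2 mod 37 = 31^2 = 36
  -> s = B^a = 36

Answer: 36 32 36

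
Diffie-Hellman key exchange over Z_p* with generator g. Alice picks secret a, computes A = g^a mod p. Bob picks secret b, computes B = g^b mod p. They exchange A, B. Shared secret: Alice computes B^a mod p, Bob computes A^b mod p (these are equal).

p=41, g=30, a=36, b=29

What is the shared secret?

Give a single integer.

A = 30^36 mod 41  (bits of 36 = 100100)
  bit 0 = 1: r = r^2 * 30 mod 41 = 1^2 * 30 = 1*30 = 30
  bit 1 = 0: r = r^2 mod 41 = 30^2 = 39
  bit 2 = 0: r = r^2 mod 41 = 39^2 = 4
  bit 3 = 1: r = r^2 * 30 mod 41 = 4^2 * 30 = 16*30 = 29
  bit 4 = 0: r = r^2 mod 41 = 29^2 = 21
  bit 5 = 0: r = r^2 mod 41 = 21^2 = 31
  -> A = 31
B = 30^29 mod 41  (bits of 29 = 11101)
  bit 0 = 1: r = r^2 * 30 mod 41 = 1^2 * 30 = 1*30 = 30
  bit 1 = 1: r = r^2 * 30 mod 41 = 30^2 * 30 = 39*30 = 22
  bit 2 = 1: r = r^2 * 30 mod 41 = 22^2 * 30 = 33*30 = 6
  bit 3 = 0: r = r^2 mod 41 = 6^2 = 36
  bit 4 = 1: r = r^2 * 30 mod 41 = 36^2 * 30 = 25*30 = 12
  -> B = 12
s = B^a = 12^36 mod 41  (bits of 36 = 100100)
  bit 0 = 1: r = r^2 * 12 mod 41 = 1^2 * 12 = 1*12 = 12
  bit 1 = 0: r = r^2 mod 41 = 12^2 = 21
  bit 2 = 0: r = r^2 mod 41 = 21^2 = 31
  bit 3 = 1: r = r^2 * 12 mod 41 = 31^2 * 12 = 18*12 = 11
  bit 4 = 0: r = r^2 mod 41 = 11^2 = 39
  bit 5 = 0: r = r^2 mod 41 = 39^2 = 4
  -> s = B^a = 4

Answer: 4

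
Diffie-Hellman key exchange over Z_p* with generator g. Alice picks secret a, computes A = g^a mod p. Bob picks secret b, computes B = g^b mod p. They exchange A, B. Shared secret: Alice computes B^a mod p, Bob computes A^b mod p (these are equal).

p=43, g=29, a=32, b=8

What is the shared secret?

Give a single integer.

Answer: 17

Derivation:
A = 29^32 mod 43  (bits of 32 = 100000)
  bit 0 = 1: r = r^2 * 29 mod 43 = 1^2 * 29 = 1*29 = 29
  bit 1 = 0: r = r^2 mod 43 = 29^2 = 24
  bit 2 = 0: r = r^2 mod 43 = 24^2 = 17
  bit 3 = 0: r = r^2 mod 43 = 17^2 = 31
  bit 4 = 0: r = r^2 mod 43 = 31^2 = 15
  bit 5 = 0: r = r^2 mod 43 = 15^2 = 10
  -> A = 10
B = 29^8 mod 43  (bits of 8 = 1000)
  bit 0 = 1: r = r^2 * 29 mod 43 = 1^2 * 29 = 1*29 = 29
  bit 1 = 0: r = r^2 mod 43 = 29^2 = 24
  bit 2 = 0: r = r^2 mod 43 = 24^2 = 17
  bit 3 = 0: r = r^2 mod 43 = 17^2 = 31
  -> B = 31
s = B^a = 31^32 mod 43  (bits of 32 = 100000)
  bit 0 = 1: r = r^2 * 31 mod 43 = 1^2 * 31 = 1*31 = 31
  bit 1 = 0: r = r^2 mod 43 = 31^2 = 15
  bit 2 = 0: r = r^2 mod 43 = 15^2 = 10
  bit 3 = 0: r = r^2 mod 43 = 10^2 = 14
  bit 4 = 0: r = r^2 mod 43 = 14^2 = 24
  bit 5 = 0: r = r^2 mod 43 = 24^2 = 17
  -> s = B^a = 17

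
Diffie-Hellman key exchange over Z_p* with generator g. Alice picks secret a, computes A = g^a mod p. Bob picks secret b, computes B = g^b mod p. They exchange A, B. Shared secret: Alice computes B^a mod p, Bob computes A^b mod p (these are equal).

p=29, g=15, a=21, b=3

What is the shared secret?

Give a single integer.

Answer: 17

Derivation:
A = 15^21 mod 29  (bits of 21 = 10101)
  bit 0 = 1: r = r^2 * 15 mod 29 = 1^2 * 15 = 1*15 = 15
  bit 1 = 0: r = r^2 mod 29 = 15^2 = 22
  bit 2 = 1: r = r^2 * 15 mod 29 = 22^2 * 15 = 20*15 = 10
  bit 3 = 0: r = r^2 mod 29 = 10^2 = 13
  bit 4 = 1: r = r^2 * 15 mod 29 = 13^2 * 15 = 24*15 = 12
  -> A = 12
B = 15^3 mod 29  (bits of 3 = 11)
  bit 0 = 1: r = r^2 * 15 mod 29 = 1^2 * 15 = 1*15 = 15
  bit 1 = 1: r = r^2 * 15 mod 29 = 15^2 * 15 = 22*15 = 11
  -> B = 11
s = B^a = 11^21 mod 29  (bits of 21 = 10101)
  bit 0 = 1: r = r^2 * 11 mod 29 = 1^2 * 11 = 1*11 = 11
  bit 1 = 0: r = r^2 mod 29 = 11^2 = 5
  bit 2 = 1: r = r^2 * 11 mod 29 = 5^2 * 11 = 25*11 = 14
  bit 3 = 0: r = r^2 mod 29 = 14^2 = 22
  bit 4 = 1: r = r^2 * 11 mod 29 = 22^2 * 11 = 20*11 = 17
  -> s = B^a = 17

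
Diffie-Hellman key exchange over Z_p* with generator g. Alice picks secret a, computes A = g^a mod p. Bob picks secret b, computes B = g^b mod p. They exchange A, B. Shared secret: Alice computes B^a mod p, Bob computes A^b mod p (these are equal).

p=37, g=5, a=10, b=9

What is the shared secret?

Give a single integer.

Answer: 36

Derivation:
A = 5^10 mod 37  (bits of 10 = 1010)
  bit 0 = 1: r = r^2 * 5 mod 37 = 1^2 * 5 = 1*5 = 5
  bit 1 = 0: r = r^2 mod 37 = 5^2 = 25
  bit 2 = 1: r = r^2 * 5 mod 37 = 25^2 * 5 = 33*5 = 17
  bit 3 = 0: r = r^2 mod 37 = 17^2 = 30
  -> A = 30
B = 5^9 mod 37  (bits of 9 = 1001)
  bit 0 = 1: r = r^2 * 5 mod 37 = 1^2 * 5 = 1*5 = 5
  bit 1 = 0: r = r^2 mod 37 = 5^2 = 25
  bit 2 = 0: r = r^2 mod 37 = 25^2 = 33
  bit 3 = 1: r = r^2 * 5 mod 37 = 33^2 * 5 = 16*5 = 6
  -> B = 6
s = B^a = 6^10 mod 37  (bits of 10 = 1010)
  bit 0 = 1: r = r^2 * 6 mod 37 = 1^2 * 6 = 1*6 = 6
  bit 1 = 0: r = r^2 mod 37 = 6^2 = 36
  bit 2 = 1: r = r^2 * 6 mod 37 = 36^2 * 6 = 1*6 = 6
  bit 3 = 0: r = r^2 mod 37 = 6^2 = 36
  -> s = B^a = 36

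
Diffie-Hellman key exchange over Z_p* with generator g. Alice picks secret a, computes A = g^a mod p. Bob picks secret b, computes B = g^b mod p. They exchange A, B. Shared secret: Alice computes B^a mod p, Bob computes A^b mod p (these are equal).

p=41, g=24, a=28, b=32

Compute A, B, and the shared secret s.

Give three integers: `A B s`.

A = 24^28 mod 41  (bits of 28 = 11100)
  bit 0 = 1: r = r^2 * 24 mod 41 = 1^2 * 24 = 1*24 = 24
  bit 1 = 1: r = r^2 * 24 mod 41 = 24^2 * 24 = 2*24 = 7
  bit 2 = 1: r = r^2 * 24 mod 41 = 7^2 * 24 = 8*24 = 28
  bit 3 = 0: r = r^2 mod 41 = 28^2 = 5
  bit 4 = 0: r = r^2 mod 41 = 5^2 = 25
  -> A = 25
B = 24^32 mod 41  (bits of 32 = 100000)
  bit 0 = 1: r = r^2 * 24 mod 41 = 1^2 * 24 = 1*24 = 24
  bit 1 = 0: r = r^2 mod 41 = 24^2 = 2
  bit 2 = 0: r = r^2 mod 41 = 2^2 = 4
  bit 3 = 0: r = r^2 mod 41 = 4^2 = 16
  bit 4 = 0: r = r^2 mod 41 = 16^2 = 10
  bit 5 = 0: r = r^2 mod 41 = 10^2 = 18
  -> B = 18
s = B^a = 18^28 mod 41  (bits of 28 = 11100)
  bit 0 = 1: r = r^2 * 18 mod 41 = 1^2 * 18 = 1*18 = 18
  bit 1 = 1: r = r^2 * 18 mod 41 = 18^2 * 18 = 37*18 = 10
  bit 2 = 1: r = r^2 * 18 mod 41 = 10^2 * 18 = 18*18 = 37
  bit 3 = 0: r = r^2 mod 41 = 37^2 = 16
  bit 4 = 0: r = r^2 mod 41 = 16^2 = 10
  -> s = B^a = 10

Answer: 25 18 10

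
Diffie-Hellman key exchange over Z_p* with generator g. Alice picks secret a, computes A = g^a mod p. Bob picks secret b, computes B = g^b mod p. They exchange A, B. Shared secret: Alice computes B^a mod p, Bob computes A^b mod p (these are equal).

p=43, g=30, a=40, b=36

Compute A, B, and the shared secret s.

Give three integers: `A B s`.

Answer: 14 35 41

Derivation:
A = 30^40 mod 43  (bits of 40 = 101000)
  bit 0 = 1: r = r^2 * 30 mod 43 = 1^2 * 30 = 1*30 = 30
  bit 1 = 0: r = r^2 mod 43 = 30^2 = 40
  bit 2 = 1: r = r^2 * 30 mod 43 = 40^2 * 30 = 9*30 = 12
  bit 3 = 0: r = r^2 mod 43 = 12^2 = 15
  bit 4 = 0: r = r^2 mod 43 = 15^2 = 10
  bit 5 = 0: r = r^2 mod 43 = 10^2 = 14
  -> A = 14
B = 30^36 mod 43  (bits of 36 = 100100)
  bit 0 = 1: r = r^2 * 30 mod 43 = 1^2 * 30 = 1*30 = 30
  bit 1 = 0: r = r^2 mod 43 = 30^2 = 40
  bit 2 = 0: r = r^2 mod 43 = 40^2 = 9
  bit 3 = 1: r = r^2 * 30 mod 43 = 9^2 * 30 = 38*30 = 22
  bit 4 = 0: r = r^2 mod 43 = 22^2 = 11
  bit 5 = 0: r = r^2 mod 43 = 11^2 = 35
  -> B = 35
s = B^a = 35^40 mod 43  (bits of 40 = 101000)
  bit 0 = 1: r = r^2 * 35 mod 43 = 1^2 * 35 = 1*35 = 35
  bit 1 = 0: r = r^2 mod 43 = 35^2 = 21
  bit 2 = 1: r = r^2 * 35 mod 43 = 21^2 * 35 = 11*35 = 41
  bit 3 = 0: r = r^2 mod 43 = 41^2 = 4
  bit 4 = 0: r = r^2 mod 43 = 4^2 = 16
  bit 5 = 0: r = r^2 mod 43 = 16^2 = 41
  -> s = B^a = 41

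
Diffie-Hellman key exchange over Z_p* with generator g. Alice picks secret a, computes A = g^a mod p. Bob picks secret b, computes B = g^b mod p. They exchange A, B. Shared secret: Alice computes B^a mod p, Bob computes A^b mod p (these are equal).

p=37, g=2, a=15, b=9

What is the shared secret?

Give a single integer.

Answer: 6

Derivation:
A = 2^15 mod 37  (bits of 15 = 1111)
  bit 0 = 1: r = r^2 * 2 mod 37 = 1^2 * 2 = 1*2 = 2
  bit 1 = 1: r = r^2 * 2 mod 37 = 2^2 * 2 = 4*2 = 8
  bit 2 = 1: r = r^2 * 2 mod 37 = 8^2 * 2 = 27*2 = 17
  bit 3 = 1: r = r^2 * 2 mod 37 = 17^2 * 2 = 30*2 = 23
  -> A = 23
B = 2^9 mod 37  (bits of 9 = 1001)
  bit 0 = 1: r = r^2 * 2 mod 37 = 1^2 * 2 = 1*2 = 2
  bit 1 = 0: r = r^2 mod 37 = 2^2 = 4
  bit 2 = 0: r = r^2 mod 37 = 4^2 = 16
  bit 3 = 1: r = r^2 * 2 mod 37 = 16^2 * 2 = 34*2 = 31
  -> B = 31
s = B^a = 31^15 mod 37  (bits of 15 = 1111)
  bit 0 = 1: r = r^2 * 31 mod 37 = 1^2 * 31 = 1*31 = 31
  bit 1 = 1: r = r^2 * 31 mod 37 = 31^2 * 31 = 36*31 = 6
  bit 2 = 1: r = r^2 * 31 mod 37 = 6^2 * 31 = 36*31 = 6
  bit 3 = 1: r = r^2 * 31 mod 37 = 6^2 * 31 = 36*31 = 6
  -> s = B^a = 6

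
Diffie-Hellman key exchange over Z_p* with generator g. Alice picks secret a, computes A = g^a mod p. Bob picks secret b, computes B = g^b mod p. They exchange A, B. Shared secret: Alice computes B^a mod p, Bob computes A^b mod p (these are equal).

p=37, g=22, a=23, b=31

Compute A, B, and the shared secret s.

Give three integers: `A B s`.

Answer: 24 20 19

Derivation:
A = 22^23 mod 37  (bits of 23 = 10111)
  bit 0 = 1: r = r^2 * 22 mod 37 = 1^2 * 22 = 1*22 = 22
  bit 1 = 0: r = r^2 mod 37 = 22^2 = 3
  bit 2 = 1: r = r^2 * 22 mod 37 = 3^2 * 22 = 9*22 = 13
  bit 3 = 1: r = r^2 * 22 mod 37 = 13^2 * 22 = 21*22 = 18
  bit 4 = 1: r = r^2 * 22 mod 37 = 18^2 * 22 = 28*22 = 24
  -> A = 24
B = 22^31 mod 37  (bits of 31 = 11111)
  bit 0 = 1: r = r^2 * 22 mod 37 = 1^2 * 22 = 1*22 = 22
  bit 1 = 1: r = r^2 * 22 mod 37 = 22^2 * 22 = 3*22 = 29
  bit 2 = 1: r = r^2 * 22 mod 37 = 29^2 * 22 = 27*22 = 2
  bit 3 = 1: r = r^2 * 22 mod 37 = 2^2 * 22 = 4*22 = 14
  bit 4 = 1: r = r^2 * 22 mod 37 = 14^2 * 22 = 11*22 = 20
  -> B = 20
s = B^a = 20^23 mod 37  (bits of 23 = 10111)
  bit 0 = 1: r = r^2 * 20 mod 37 = 1^2 * 20 = 1*20 = 20
  bit 1 = 0: r = r^2 mod 37 = 20^2 = 30
  bit 2 = 1: r = r^2 * 20 mod 37 = 30^2 * 20 = 12*20 = 18
  bit 3 = 1: r = r^2 * 20 mod 37 = 18^2 * 20 = 28*20 = 5
  bit 4 = 1: r = r^2 * 20 mod 37 = 5^2 * 20 = 25*20 = 19
  -> s = B^a = 19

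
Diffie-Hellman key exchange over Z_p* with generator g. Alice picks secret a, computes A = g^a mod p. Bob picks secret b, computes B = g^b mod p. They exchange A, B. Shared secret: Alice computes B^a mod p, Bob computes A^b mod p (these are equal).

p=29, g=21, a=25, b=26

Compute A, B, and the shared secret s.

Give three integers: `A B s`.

Answer: 3 5 13

Derivation:
A = 21^25 mod 29  (bits of 25 = 11001)
  bit 0 = 1: r = r^2 * 21 mod 29 = 1^2 * 21 = 1*21 = 21
  bit 1 = 1: r = r^2 * 21 mod 29 = 21^2 * 21 = 6*21 = 10
  bit 2 = 0: r = r^2 mod 29 = 10^2 = 13
  bit 3 = 0: r = r^2 mod 29 = 13^2 = 24
  bit 4 = 1: r = r^2 * 21 mod 29 = 24^2 * 21 = 25*21 = 3
  -> A = 3
B = 21^26 mod 29  (bits of 26 = 11010)
  bit 0 = 1: r = r^2 * 21 mod 29 = 1^2 * 21 = 1*21 = 21
  bit 1 = 1: r = r^2 * 21 mod 29 = 21^2 * 21 = 6*21 = 10
  bit 2 = 0: r = r^2 mod 29 = 10^2 = 13
  bit 3 = 1: r = r^2 * 21 mod 29 = 13^2 * 21 = 24*21 = 11
  bit 4 = 0: r = r^2 mod 29 = 11^2 = 5
  -> B = 5
s = B^a = 5^25 mod 29  (bits of 25 = 11001)
  bit 0 = 1: r = r^2 * 5 mod 29 = 1^2 * 5 = 1*5 = 5
  bit 1 = 1: r = r^2 * 5 mod 29 = 5^2 * 5 = 25*5 = 9
  bit 2 = 0: r = r^2 mod 29 = 9^2 = 23
  bit 3 = 0: r = r^2 mod 29 = 23^2 = 7
  bit 4 = 1: r = r^2 * 5 mod 29 = 7^2 * 5 = 20*5 = 13
  -> s = B^a = 13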